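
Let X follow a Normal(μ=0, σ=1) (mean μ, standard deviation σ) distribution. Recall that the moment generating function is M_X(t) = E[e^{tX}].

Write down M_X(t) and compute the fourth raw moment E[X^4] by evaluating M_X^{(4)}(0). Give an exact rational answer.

M_X(t) = e^(t^2/2)
dM/dt = t*e^(t^2/2)
d^2M/dt^2 = t^2*e^(t^2/2) + e^(t^2/2)
d^3M/dt^3 = t^3*e^(t^2/2) + 3*t*e^(t^2/2)
d^4M/dt^4 = t^4*e^(t^2/2) + 6*t^2*e^(t^2/2) + 3*e^(t^2/2)

E[X^4] = d^4M/dt^4 |_{t=0} = 3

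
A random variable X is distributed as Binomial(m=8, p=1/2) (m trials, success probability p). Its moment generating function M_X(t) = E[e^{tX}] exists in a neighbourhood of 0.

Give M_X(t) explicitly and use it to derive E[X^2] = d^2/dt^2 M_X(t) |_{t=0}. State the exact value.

M_X(t) = (e^(t)/2 + 1/2)^8
M′(t) = e^(8*t)/32 + 7*e^(7*t)/32 + 21*e^(6*t)/32 + 35*e^(5*t)/32 + 35*e^(4*t)/32 + 21*e^(3*t)/32 + 7*e^(2*t)/32 + e^(t)/32
M′′(t) = e^(8*t)/4 + 49*e^(7*t)/32 + 63*e^(6*t)/16 + 175*e^(5*t)/32 + 35*e^(4*t)/8 + 63*e^(3*t)/32 + 7*e^(2*t)/16 + e^(t)/32

E[X^2] = M′′(0) = 18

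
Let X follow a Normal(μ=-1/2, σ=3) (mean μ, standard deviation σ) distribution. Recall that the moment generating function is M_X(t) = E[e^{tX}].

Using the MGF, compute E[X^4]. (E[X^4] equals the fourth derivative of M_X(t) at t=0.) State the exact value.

M_X(t) = e^(9*t^2/2 - t/2)
D^4[M](t) = (104976*t^4*e^(9*t^2/2) - 23328*t^3*e^(9*t^2/2) + 71928*t^2*e^(9*t^2/2) - 7848*t*e^(9*t^2/2) + 4105*e^(9*t^2/2))*e^(-t/2)/16

E[X^4] = D^4[M](0) = 4105/16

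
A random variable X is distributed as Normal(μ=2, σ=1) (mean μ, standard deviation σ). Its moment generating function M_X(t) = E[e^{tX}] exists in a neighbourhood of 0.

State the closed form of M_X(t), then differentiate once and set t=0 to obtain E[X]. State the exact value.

E[X] = M^(1)(0) = 2

M_X(t) = e^(t^2/2 + 2*t)
M^(1)(t) = t*e^(2*t)*e^(t^2/2) + 2*e^(2*t)*e^(t^2/2)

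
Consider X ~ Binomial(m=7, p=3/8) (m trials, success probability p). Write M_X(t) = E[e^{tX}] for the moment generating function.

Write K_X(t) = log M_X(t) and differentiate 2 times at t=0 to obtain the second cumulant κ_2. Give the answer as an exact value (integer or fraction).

κ_2 = K′′(0) = 105/64

M_X(t) = (3*e^(t)/8 + 5/8)^7
K_X(t) = log M_X(t) = 7*log(3*e^(t)/8 + 5/8)
K′(t) = 21*e^(t)/(3*e^(t) + 5)
K′′(t) = 105*e^(t)/(9*e^(2*t) + 30*e^(t) + 25)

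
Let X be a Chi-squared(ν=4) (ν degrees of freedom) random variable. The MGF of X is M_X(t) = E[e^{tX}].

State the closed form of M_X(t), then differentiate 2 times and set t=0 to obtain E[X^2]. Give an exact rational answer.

M_X(t) = (1 - 2*t)^(-2)
M^(2)(t) = 24/(16*t^4 - 32*t^3 + 24*t^2 - 8*t + 1)

E[X^2] = M^(2)(0) = 24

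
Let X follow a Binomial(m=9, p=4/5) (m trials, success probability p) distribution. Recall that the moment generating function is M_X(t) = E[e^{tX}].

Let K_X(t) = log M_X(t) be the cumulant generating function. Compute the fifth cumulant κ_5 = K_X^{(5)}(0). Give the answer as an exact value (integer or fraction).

κ_5 = D^5[K](0) = 2484/3125

M_X(t) = (4*e^(t)/5 + 1/5)^9
K_X(t) = log M_X(t) = 9*log(4*e^(t)/5 + 1/5)
D^5[K](t) = (-2304*e^(4*t) + 6336*e^(3*t) - 1584*e^(2*t) + 36*e^(t))/(1024*e^(5*t) + 1280*e^(4*t) + 640*e^(3*t) + 160*e^(2*t) + 20*e^(t) + 1)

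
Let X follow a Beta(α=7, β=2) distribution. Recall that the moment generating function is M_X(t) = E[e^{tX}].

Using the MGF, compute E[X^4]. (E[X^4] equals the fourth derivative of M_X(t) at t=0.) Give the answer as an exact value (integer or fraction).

E[X^4] = M′′′′(0) = 14/33

M_X(t) = ₁F₁(7; 9; t)
M′(t) = 7*₁F₁(8; 10; t)/9
M′′(t) = 28*₁F₁(9; 11; t)/45
M′′′(t) = 28*₁F₁(10; 12; t)/55
M′′′′(t) = 14*₁F₁(11; 13; t)/33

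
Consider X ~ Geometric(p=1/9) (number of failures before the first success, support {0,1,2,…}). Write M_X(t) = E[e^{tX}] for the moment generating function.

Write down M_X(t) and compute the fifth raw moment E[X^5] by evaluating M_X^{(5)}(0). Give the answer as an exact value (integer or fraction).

M_X(t) = 1/(9*(1 - 8*e^(t)/9))
M′(t) = 8*e^(t)/(64*e^(2*t) - 144*e^(t) + 81)
M′′(t) = (-64*e^(2*t) - 72*e^(t))/(512*e^(3*t) - 1728*e^(2*t) + 1944*e^(t) - 729)
M′′′(t) = (512*e^(3*t) + 2304*e^(2*t) + 648*e^(t))/(4096*e^(4*t) - 18432*e^(3*t) + 31104*e^(2*t) - 23328*e^(t) + 6561)
M′′′′(t) = (-4096*e^(4*t) - 50688*e^(3*t) - 57024*e^(2*t) - 5832*e^(t))/(32768*e^(5*t) - 184320*e^(4*t) + 414720*e^(3*t) - 466560*e^(2*t) + 262440*e^(t) - 59049)

E[X^5] = M′′′′′(0) = 4993928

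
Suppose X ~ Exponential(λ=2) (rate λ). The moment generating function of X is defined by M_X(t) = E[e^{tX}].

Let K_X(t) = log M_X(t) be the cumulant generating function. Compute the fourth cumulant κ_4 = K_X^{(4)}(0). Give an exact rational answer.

κ_4 = D^4[K](0) = 3/8

M_X(t) = 2/(2 - t)
K_X(t) = log M_X(t) = -log(2 - t) + log(2)
D^4[K](t) = 6/(t^4 - 8*t^3 + 24*t^2 - 32*t + 16)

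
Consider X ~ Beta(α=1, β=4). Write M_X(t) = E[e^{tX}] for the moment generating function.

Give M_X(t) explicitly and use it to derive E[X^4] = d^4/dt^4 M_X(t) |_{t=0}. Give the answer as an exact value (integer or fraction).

M_X(t) = ₁F₁(1; 5; t)
M^(4)(t) = ₁F₁(5; 9; t)/70

E[X^4] = M^(4)(0) = 1/70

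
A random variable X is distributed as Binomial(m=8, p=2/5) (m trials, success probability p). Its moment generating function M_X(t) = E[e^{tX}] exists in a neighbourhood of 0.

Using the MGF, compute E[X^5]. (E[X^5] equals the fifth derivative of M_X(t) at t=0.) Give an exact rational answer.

E[X^5] = d^5M/dt^5 |_{t=0} = 733808/625

M_X(t) = (2*e^(t)/5 + 3/5)^8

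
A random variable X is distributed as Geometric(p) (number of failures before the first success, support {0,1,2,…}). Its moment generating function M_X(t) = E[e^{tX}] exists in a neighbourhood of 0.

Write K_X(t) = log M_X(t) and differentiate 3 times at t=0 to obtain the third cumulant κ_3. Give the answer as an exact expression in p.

κ_3 = D^3[K](0) = (p^2 - 3*p + 2)/p^3

M_X(t) = p/(-(1 - p)*e^(t) + 1)
K_X(t) = log M_X(t) = log(p) - log(-(1 - p)*e^(t) + 1)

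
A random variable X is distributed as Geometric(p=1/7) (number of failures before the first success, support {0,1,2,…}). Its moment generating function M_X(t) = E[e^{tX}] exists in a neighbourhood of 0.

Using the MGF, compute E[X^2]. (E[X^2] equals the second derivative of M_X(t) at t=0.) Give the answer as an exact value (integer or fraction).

E[X^2] = D^2[M](0) = 78

M_X(t) = 1/(7*(1 - 6*e^(t)/7))
D^2[M](t) = (-36*e^(2*t) - 42*e^(t))/(216*e^(3*t) - 756*e^(2*t) + 882*e^(t) - 343)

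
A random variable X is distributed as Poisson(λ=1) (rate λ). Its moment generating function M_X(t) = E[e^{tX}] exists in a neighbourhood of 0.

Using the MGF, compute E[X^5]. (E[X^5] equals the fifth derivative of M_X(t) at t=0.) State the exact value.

E[X^5] = M′′′′′(0) = 52

M_X(t) = e^(e^(t) - 1)
M′(t) = e^(-1)*e^(t)*e^(e^(t))
M′′(t) = (e^(2*t)*e^(e^(t)) + e^(t)*e^(e^(t)))*e^(-1)
M′′′(t) = (e^(3*t)*e^(e^(t)) + 3*e^(2*t)*e^(e^(t)) + e^(t)*e^(e^(t)))*e^(-1)
M′′′′(t) = (e^(4*t)*e^(e^(t)) + 6*e^(3*t)*e^(e^(t)) + 7*e^(2*t)*e^(e^(t)) + e^(t)*e^(e^(t)))*e^(-1)
M′′′′′(t) = (e^(5*t)*e^(e^(t)) + 10*e^(4*t)*e^(e^(t)) + 25*e^(3*t)*e^(e^(t)) + 15*e^(2*t)*e^(e^(t)) + e^(t)*e^(e^(t)))*e^(-1)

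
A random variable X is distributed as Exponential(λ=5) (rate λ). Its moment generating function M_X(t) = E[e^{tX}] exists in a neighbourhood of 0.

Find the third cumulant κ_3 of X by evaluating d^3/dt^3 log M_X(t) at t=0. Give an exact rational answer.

κ_3 = K′′′(0) = 2/125

M_X(t) = 5/(5 - t)
K_X(t) = log M_X(t) = -log(5 - t) + log(5)
K′(t) = -1/(t - 5)
K′′(t) = 1/(t^2 - 10*t + 25)
K′′′(t) = -2/(t^3 - 15*t^2 + 75*t - 125)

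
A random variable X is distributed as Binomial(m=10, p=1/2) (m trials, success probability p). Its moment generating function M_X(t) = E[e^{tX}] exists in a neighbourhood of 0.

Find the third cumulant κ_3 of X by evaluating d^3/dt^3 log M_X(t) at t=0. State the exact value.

M_X(t) = (e^(t)/2 + 1/2)^10
K_X(t) = log M_X(t) = 10*log(e^(t)/2 + 1/2)
dK/dt = 10*e^(t)/(e^(t) + 1)
d^2K/dt^2 = 10*e^(t)/(e^(2*t) + 2*e^(t) + 1)
d^3K/dt^3 = (-10*e^(2*t) + 10*e^(t))/(e^(3*t) + 3*e^(2*t) + 3*e^(t) + 1)

κ_3 = d^3K/dt^3 |_{t=0} = 0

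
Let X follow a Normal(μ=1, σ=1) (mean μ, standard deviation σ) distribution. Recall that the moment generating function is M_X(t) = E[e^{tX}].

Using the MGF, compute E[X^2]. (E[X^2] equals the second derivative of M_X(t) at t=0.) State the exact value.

E[X^2] = d^2M/dt^2 |_{t=0} = 2

M_X(t) = e^(t^2/2 + t)
dM/dt = t*e^(t)*e^(t^2/2) + e^(t)*e^(t^2/2)
d^2M/dt^2 = t^2*e^(t)*e^(t^2/2) + 2*t*e^(t)*e^(t^2/2) + 2*e^(t)*e^(t^2/2)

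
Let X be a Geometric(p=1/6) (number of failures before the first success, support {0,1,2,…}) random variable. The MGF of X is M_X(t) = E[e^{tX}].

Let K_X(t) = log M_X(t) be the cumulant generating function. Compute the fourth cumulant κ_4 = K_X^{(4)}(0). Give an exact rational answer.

κ_4 = K′′′′(0) = 5430

M_X(t) = 1/(6*(1 - 5*e^(t)/6))
K_X(t) = log M_X(t) = -log(1 - 5*e^(t)/6) - log(6)
K′(t) = -5*e^(t)/(5*e^(t) - 6)
K′′(t) = 30*e^(t)/(25*e^(2*t) - 60*e^(t) + 36)
K′′′(t) = (-150*e^(2*t) - 180*e^(t))/(125*e^(3*t) - 450*e^(2*t) + 540*e^(t) - 216)
K′′′′(t) = (750*e^(3*t) + 3600*e^(2*t) + 1080*e^(t))/(625*e^(4*t) - 3000*e^(3*t) + 5400*e^(2*t) - 4320*e^(t) + 1296)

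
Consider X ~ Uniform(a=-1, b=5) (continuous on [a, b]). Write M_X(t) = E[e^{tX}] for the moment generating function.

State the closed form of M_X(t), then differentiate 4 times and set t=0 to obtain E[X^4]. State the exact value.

M_X(t) = (e^(5*t) - e^(-t))/(6*t)
M′(t) = (5*t*e^(6*t) + t - e^(6*t) + 1)*e^(-t)/(6*t^2)
M′′(t) = (25*t^2*e^(6*t) - t^2 - 10*t*e^(6*t) - 2*t + 2*e^(6*t) - 2)*e^(-t)/(6*t^3)
M′′′(t) = (125*t^3*e^(6*t) + t^3 - 75*t^2*e^(6*t) + 3*t^2 + 30*t*e^(6*t) + 6*t - 6*e^(6*t) + 6)*e^(-t)/(6*t^4)
M′′′′(t) = (625*t^4*e^(6*t) - t^4 - 500*t^3*e^(6*t) - 4*t^3 + 300*t^2*e^(6*t) - 12*t^2 - 120*t*e^(6*t) - 24*t + 24*e^(6*t) - 24)*e^(-t)/(6*t^5)

E[X^4] = M′′′′(0) = 521/5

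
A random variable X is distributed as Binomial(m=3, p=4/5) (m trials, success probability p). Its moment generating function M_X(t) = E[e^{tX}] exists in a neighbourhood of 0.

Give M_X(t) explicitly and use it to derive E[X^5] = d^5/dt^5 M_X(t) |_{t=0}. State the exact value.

M_X(t) = (4*e^(t)/5 + 1/5)^3
M′(t) = 192*e^(3*t)/125 + 96*e^(2*t)/125 + 12*e^(t)/125
M′′(t) = 576*e^(3*t)/125 + 192*e^(2*t)/125 + 12*e^(t)/125
M′′′(t) = 1728*e^(3*t)/125 + 384*e^(2*t)/125 + 12*e^(t)/125
M′′′′(t) = 5184*e^(3*t)/125 + 768*e^(2*t)/125 + 12*e^(t)/125
M′′′′′(t) = 15552*e^(3*t)/125 + 1536*e^(2*t)/125 + 12*e^(t)/125

E[X^5] = M′′′′′(0) = 684/5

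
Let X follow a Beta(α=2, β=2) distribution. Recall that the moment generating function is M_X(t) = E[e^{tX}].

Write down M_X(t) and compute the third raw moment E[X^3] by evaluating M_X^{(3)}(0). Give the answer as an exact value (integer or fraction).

M_X(t) = ₁F₁(2; 4; t)
M′(t) = ₁F₁(3; 5; t)/2
M′′(t) = 3*₁F₁(4; 6; t)/10
M′′′(t) = ₁F₁(5; 7; t)/5

E[X^3] = M′′′(0) = 1/5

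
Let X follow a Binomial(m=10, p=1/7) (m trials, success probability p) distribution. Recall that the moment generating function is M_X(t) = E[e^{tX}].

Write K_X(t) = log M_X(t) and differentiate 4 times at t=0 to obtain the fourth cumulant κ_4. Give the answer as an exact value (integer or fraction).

κ_4 = K^(4)(0) = 780/2401

M_X(t) = (e^(t)/7 + 6/7)^10
K_X(t) = log M_X(t) = 10*log(e^(t)/7 + 6/7)
K^(4)(t) = (60*e^(3*t) - 1440*e^(2*t) + 2160*e^(t))/(e^(4*t) + 24*e^(3*t) + 216*e^(2*t) + 864*e^(t) + 1296)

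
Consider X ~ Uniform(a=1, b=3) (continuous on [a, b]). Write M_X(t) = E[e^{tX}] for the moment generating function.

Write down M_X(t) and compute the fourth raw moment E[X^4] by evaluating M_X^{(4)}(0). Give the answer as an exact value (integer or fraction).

E[X^4] = M^(4)(0) = 121/5

M_X(t) = (e^(3*t) - e^(t))/(2*t)
M^(4)(t) = (81*t^4*e^(3*t) - t^4*e^(t) - 108*t^3*e^(3*t) + 4*t^3*e^(t) + 108*t^2*e^(3*t) - 12*t^2*e^(t) - 72*t*e^(3*t) + 24*t*e^(t) + 24*e^(3*t) - 24*e^(t))/(2*t^5)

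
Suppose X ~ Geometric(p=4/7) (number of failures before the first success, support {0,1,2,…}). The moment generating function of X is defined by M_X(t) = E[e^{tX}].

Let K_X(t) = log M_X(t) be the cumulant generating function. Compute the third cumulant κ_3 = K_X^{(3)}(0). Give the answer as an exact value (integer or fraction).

κ_3 = K′′′(0) = 105/32

M_X(t) = 4/(7*(1 - 3*e^(t)/7))
K_X(t) = log M_X(t) = -log(1 - 3*e^(t)/7) - log(7) + 2*log(2)
K′(t) = -3*e^(t)/(3*e^(t) - 7)
K′′(t) = 21*e^(t)/(9*e^(2*t) - 42*e^(t) + 49)
K′′′(t) = (-63*e^(2*t) - 147*e^(t))/(27*e^(3*t) - 189*e^(2*t) + 441*e^(t) - 343)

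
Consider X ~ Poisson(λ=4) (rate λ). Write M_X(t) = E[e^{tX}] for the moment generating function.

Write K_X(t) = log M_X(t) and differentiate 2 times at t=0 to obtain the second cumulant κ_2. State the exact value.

M_X(t) = e^(4*e^(t) - 4)
K_X(t) = log M_X(t) = 4*e^(t) - 4
K′(t) = 4*e^(t)
K′′(t) = 4*e^(t)

κ_2 = K′′(0) = 4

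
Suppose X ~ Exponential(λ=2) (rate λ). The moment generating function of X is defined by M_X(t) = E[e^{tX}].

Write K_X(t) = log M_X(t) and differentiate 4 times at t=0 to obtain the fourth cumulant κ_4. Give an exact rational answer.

M_X(t) = 2/(2 - t)
K_X(t) = log M_X(t) = -log(2 - t) + log(2)
dK/dt = -1/(t - 2)
d^2K/dt^2 = 1/(t^2 - 4*t + 4)
d^3K/dt^3 = -2/(t^3 - 6*t^2 + 12*t - 8)
d^4K/dt^4 = 6/(t^4 - 8*t^3 + 24*t^2 - 32*t + 16)

κ_4 = d^4K/dt^4 |_{t=0} = 3/8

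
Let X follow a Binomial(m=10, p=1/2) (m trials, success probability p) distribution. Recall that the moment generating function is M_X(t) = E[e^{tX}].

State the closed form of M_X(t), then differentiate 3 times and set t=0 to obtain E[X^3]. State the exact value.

E[X^3] = d^3M/dt^3 |_{t=0} = 325/2

M_X(t) = (e^(t)/2 + 1/2)^10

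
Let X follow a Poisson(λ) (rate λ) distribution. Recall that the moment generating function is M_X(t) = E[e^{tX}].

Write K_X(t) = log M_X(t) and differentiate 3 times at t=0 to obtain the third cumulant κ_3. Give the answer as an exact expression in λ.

κ_3 = K′′′(0) = λ

M_X(t) = e^(λ*(e^(t) - 1))
K_X(t) = log M_X(t) = λ*(e^(t) - 1)
K′(t) = λ*e^(t)
K′′(t) = λ*e^(t)
K′′′(t) = λ*e^(t)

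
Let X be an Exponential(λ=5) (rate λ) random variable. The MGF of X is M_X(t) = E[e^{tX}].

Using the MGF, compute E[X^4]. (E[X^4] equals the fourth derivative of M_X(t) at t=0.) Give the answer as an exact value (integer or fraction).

M_X(t) = 5/(5 - t)
D^4[M](t) = -120/(t^5 - 25*t^4 + 250*t^3 - 1250*t^2 + 3125*t - 3125)

E[X^4] = D^4[M](0) = 24/625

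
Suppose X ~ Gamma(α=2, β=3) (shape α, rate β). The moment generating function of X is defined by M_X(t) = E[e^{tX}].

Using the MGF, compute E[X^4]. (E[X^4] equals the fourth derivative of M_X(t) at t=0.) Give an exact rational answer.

E[X^4] = d^4M/dt^4 |_{t=0} = 40/27

M_X(t) = 9/(3 - t)^2
dM/dt = -18/(t^3 - 9*t^2 + 27*t - 27)
d^2M/dt^2 = 54/(t^4 - 12*t^3 + 54*t^2 - 108*t + 81)
d^3M/dt^3 = -216/(t^5 - 15*t^4 + 90*t^3 - 270*t^2 + 405*t - 243)
d^4M/dt^4 = 1080/(t^6 - 18*t^5 + 135*t^4 - 540*t^3 + 1215*t^2 - 1458*t + 729)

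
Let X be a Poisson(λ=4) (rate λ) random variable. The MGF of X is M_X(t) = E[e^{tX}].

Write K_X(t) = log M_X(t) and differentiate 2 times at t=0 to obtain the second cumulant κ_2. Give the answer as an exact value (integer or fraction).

κ_2 = K′′(0) = 4

M_X(t) = e^(4*e^(t) - 4)
K_X(t) = log M_X(t) = 4*e^(t) - 4
K′(t) = 4*e^(t)
K′′(t) = 4*e^(t)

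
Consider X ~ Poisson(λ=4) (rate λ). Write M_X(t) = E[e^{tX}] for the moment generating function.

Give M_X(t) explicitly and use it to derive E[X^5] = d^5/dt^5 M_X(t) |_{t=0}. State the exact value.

E[X^5] = D^5[M](0) = 5428

M_X(t) = e^(4*e^(t) - 4)
D^5[M](t) = (1024*e^(5*t)*e^(4*e^(t)) + 2560*e^(4*t)*e^(4*e^(t)) + 1600*e^(3*t)*e^(4*e^(t)) + 240*e^(2*t)*e^(4*e^(t)) + 4*e^(t)*e^(4*e^(t)))*e^(-4)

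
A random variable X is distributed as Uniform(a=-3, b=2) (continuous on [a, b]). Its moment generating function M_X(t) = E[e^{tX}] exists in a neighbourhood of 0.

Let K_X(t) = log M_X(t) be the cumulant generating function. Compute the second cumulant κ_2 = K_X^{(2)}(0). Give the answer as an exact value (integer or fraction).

M_X(t) = (e^(2*t) - e^(-3*t))/(5*t)
K_X(t) = log M_X(t) = -log(t) + log(e^(2*t) - e^(-3*t)) - log(5)
K′(t) = (2*t*e^(5*t) + 3*t - e^(5*t) + 1)/(t*e^(5*t) - t)
K′′(t) = (-25*t^2*e^(5*t) + e^(10*t) - 2*e^(5*t) + 1)/(t^2*e^(10*t) - 2*t^2*e^(5*t) + t^2)

κ_2 = K′′(0) = 25/12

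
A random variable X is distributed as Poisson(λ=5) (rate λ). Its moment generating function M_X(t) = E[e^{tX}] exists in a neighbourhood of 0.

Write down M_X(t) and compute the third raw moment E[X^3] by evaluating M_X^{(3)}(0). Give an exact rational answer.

E[X^3] = d^3M/dt^3 |_{t=0} = 205

M_X(t) = e^(5*e^(t) - 5)
dM/dt = 5*e^(-5)*e^(t)*e^(5*e^(t))
d^2M/dt^2 = (25*e^(2*t)*e^(5*e^(t)) + 5*e^(t)*e^(5*e^(t)))*e^(-5)
d^3M/dt^3 = (125*e^(3*t)*e^(5*e^(t)) + 75*e^(2*t)*e^(5*e^(t)) + 5*e^(t)*e^(5*e^(t)))*e^(-5)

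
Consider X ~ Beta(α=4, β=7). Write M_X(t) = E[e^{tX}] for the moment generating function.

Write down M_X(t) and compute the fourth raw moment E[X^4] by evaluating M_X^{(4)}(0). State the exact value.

E[X^4] = M^(4)(0) = 5/143

M_X(t) = ₁F₁(4; 11; t)
M^(4)(t) = 5*₁F₁(8; 15; t)/143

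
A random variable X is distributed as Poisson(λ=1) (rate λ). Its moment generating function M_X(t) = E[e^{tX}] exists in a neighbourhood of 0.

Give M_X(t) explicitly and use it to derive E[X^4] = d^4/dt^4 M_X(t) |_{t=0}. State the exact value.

E[X^4] = d^4M/dt^4 |_{t=0} = 15

M_X(t) = e^(e^(t) - 1)
dM/dt = e^(-1)*e^(t)*e^(e^(t))
d^2M/dt^2 = (e^(2*t)*e^(e^(t)) + e^(t)*e^(e^(t)))*e^(-1)
d^3M/dt^3 = (e^(3*t)*e^(e^(t)) + 3*e^(2*t)*e^(e^(t)) + e^(t)*e^(e^(t)))*e^(-1)
d^4M/dt^4 = (e^(4*t)*e^(e^(t)) + 6*e^(3*t)*e^(e^(t)) + 7*e^(2*t)*e^(e^(t)) + e^(t)*e^(e^(t)))*e^(-1)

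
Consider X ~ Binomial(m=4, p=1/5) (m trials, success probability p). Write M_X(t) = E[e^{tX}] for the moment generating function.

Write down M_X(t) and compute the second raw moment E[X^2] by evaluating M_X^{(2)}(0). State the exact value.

M_X(t) = (e^(t)/5 + 4/5)^4
dM/dt = 4*e^(4*t)/625 + 48*e^(3*t)/625 + 192*e^(2*t)/625 + 256*e^(t)/625
d^2M/dt^2 = 16*e^(4*t)/625 + 144*e^(3*t)/625 + 384*e^(2*t)/625 + 256*e^(t)/625

E[X^2] = d^2M/dt^2 |_{t=0} = 32/25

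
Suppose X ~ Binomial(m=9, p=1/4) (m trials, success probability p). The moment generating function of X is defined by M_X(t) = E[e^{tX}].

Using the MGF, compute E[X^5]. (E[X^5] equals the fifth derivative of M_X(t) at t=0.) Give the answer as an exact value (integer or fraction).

M_X(t) = (e^(t)/4 + 3/4)^9

E[X^5] = M^(5)(0) = 25569/64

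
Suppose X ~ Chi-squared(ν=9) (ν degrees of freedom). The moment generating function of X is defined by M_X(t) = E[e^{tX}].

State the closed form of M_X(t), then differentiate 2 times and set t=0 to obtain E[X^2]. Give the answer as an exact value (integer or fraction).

E[X^2] = d^2M/dt^2 |_{t=0} = 99

M_X(t) = (1 - 2*t)^(-9/2)
dM/dt = -9/(32*t^5*√(1 - 2*t) - 80*t^4*√(1 - 2*t) + 80*t^3*√(1 - 2*t) - 40*t^2*√(1 - 2*t) + 10*t*√(1 - 2*t) - √(1 - 2*t))
d^2M/dt^2 = 99/(64*t^6*√(1 - 2*t) - 192*t^5*√(1 - 2*t) + 240*t^4*√(1 - 2*t) - 160*t^3*√(1 - 2*t) + 60*t^2*√(1 - 2*t) - 12*t*√(1 - 2*t) + √(1 - 2*t))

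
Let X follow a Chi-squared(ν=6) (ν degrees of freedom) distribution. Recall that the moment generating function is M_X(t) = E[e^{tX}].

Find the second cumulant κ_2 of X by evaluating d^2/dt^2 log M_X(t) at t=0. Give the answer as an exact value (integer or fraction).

κ_2 = D^2[K](0) = 12

M_X(t) = (1 - 2*t)^(-3)
K_X(t) = log M_X(t) = -3*log(1 - 2*t)
D^2[K](t) = 12/(4*t^2 - 4*t + 1)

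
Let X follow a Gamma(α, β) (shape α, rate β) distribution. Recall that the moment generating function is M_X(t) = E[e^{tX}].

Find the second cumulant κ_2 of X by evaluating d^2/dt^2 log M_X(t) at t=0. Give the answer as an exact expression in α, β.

M_X(t) = (β/(β - t))^α
K_X(t) = log M_X(t) = α*(log(β) - log(β - t))
K^(2)(t) = α/(β^2 - 2*β*t + t^2)

κ_2 = K^(2)(0) = α/β^2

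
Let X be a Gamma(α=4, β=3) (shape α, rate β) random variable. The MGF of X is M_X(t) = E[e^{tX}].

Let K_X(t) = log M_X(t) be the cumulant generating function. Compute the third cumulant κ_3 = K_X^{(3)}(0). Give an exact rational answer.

κ_3 = d^3K/dt^3 |_{t=0} = 8/27

M_X(t) = 81/(3 - t)^4
K_X(t) = log M_X(t) = -4*log(3 - t) + 4*log(3)
dK/dt = -4/(t - 3)
d^2K/dt^2 = 4/(t^2 - 6*t + 9)
d^3K/dt^3 = -8/(t^3 - 9*t^2 + 27*t - 27)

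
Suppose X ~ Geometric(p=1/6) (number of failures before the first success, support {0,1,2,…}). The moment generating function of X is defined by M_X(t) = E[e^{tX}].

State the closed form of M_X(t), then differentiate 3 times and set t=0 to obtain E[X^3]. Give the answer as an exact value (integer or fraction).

E[X^3] = d^3M/dt^3 |_{t=0} = 905

M_X(t) = 1/(6*(1 - 5*e^(t)/6))
dM/dt = 5*e^(t)/(25*e^(2*t) - 60*e^(t) + 36)
d^2M/dt^2 = (-25*e^(2*t) - 30*e^(t))/(125*e^(3*t) - 450*e^(2*t) + 540*e^(t) - 216)
d^3M/dt^3 = (125*e^(3*t) + 600*e^(2*t) + 180*e^(t))/(625*e^(4*t) - 3000*e^(3*t) + 5400*e^(2*t) - 4320*e^(t) + 1296)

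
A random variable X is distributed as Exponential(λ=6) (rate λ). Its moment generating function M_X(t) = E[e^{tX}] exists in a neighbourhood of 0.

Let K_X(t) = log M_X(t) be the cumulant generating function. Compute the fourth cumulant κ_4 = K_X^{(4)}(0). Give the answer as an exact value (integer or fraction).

κ_4 = d^4K/dt^4 |_{t=0} = 1/216

M_X(t) = 6/(6 - t)
K_X(t) = log M_X(t) = -log(6 - t) + log(6)
dK/dt = -1/(t - 6)
d^2K/dt^2 = 1/(t^2 - 12*t + 36)
d^3K/dt^3 = -2/(t^3 - 18*t^2 + 108*t - 216)
d^4K/dt^4 = 6/(t^4 - 24*t^3 + 216*t^2 - 864*t + 1296)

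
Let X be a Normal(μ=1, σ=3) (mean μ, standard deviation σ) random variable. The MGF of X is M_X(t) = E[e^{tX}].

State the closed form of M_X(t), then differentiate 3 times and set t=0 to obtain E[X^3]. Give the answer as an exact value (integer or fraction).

E[X^3] = d^3M/dt^3 |_{t=0} = 28

M_X(t) = e^(9*t^2/2 + t)
dM/dt = 9*t*e^(t)*e^(9*t^2/2) + e^(t)*e^(9*t^2/2)
d^2M/dt^2 = 81*t^2*e^(t)*e^(9*t^2/2) + 18*t*e^(t)*e^(9*t^2/2) + 10*e^(t)*e^(9*t^2/2)
d^3M/dt^3 = 729*t^3*e^(t)*e^(9*t^2/2) + 243*t^2*e^(t)*e^(9*t^2/2) + 270*t*e^(t)*e^(9*t^2/2) + 28*e^(t)*e^(9*t^2/2)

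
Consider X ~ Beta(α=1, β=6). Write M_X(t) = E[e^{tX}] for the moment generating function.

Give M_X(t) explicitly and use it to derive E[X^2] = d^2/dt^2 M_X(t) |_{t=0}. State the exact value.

E[X^2] = d^2M/dt^2 |_{t=0} = 1/28

M_X(t) = ₁F₁(1; 7; t)
dM/dt = ₁F₁(2; 8; t)/7
d^2M/dt^2 = ₁F₁(3; 9; t)/28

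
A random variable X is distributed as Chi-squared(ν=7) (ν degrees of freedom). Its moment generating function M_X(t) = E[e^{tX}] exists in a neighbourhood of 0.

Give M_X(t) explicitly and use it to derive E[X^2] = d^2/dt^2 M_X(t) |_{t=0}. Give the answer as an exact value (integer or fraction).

E[X^2] = M^(2)(0) = 63

M_X(t) = (1 - 2*t)^(-7/2)
M^(2)(t) = -63/(32*t^5*√(1 - 2*t) - 80*t^4*√(1 - 2*t) + 80*t^3*√(1 - 2*t) - 40*t^2*√(1 - 2*t) + 10*t*√(1 - 2*t) - √(1 - 2*t))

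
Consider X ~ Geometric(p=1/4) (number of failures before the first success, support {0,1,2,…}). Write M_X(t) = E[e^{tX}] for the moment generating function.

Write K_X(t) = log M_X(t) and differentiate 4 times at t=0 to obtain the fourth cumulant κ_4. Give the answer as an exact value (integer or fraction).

κ_4 = D^4[K](0) = 876

M_X(t) = 1/(4*(1 - 3*e^(t)/4))
K_X(t) = log M_X(t) = -log(1 - 3*e^(t)/4) - 2*log(2)
D^4[K](t) = (108*e^(3*t) + 576*e^(2*t) + 192*e^(t))/(81*e^(4*t) - 432*e^(3*t) + 864*e^(2*t) - 768*e^(t) + 256)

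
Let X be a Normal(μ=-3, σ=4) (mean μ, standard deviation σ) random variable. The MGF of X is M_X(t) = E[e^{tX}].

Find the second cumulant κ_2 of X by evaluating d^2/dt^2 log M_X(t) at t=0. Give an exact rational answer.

κ_2 = K′′(0) = 16

M_X(t) = e^(8*t^2 - 3*t)
K_X(t) = log M_X(t) = 8*t^2 - 3*t
K′(t) = 16*t - 3
K′′(t) = 16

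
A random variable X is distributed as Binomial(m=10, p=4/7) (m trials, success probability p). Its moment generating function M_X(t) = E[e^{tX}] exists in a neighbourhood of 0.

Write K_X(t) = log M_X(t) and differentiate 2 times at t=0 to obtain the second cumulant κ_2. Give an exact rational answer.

M_X(t) = (4*e^(t)/7 + 3/7)^10
K_X(t) = log M_X(t) = 10*log(4*e^(t)/7 + 3/7)
K′(t) = 40*e^(t)/(4*e^(t) + 3)
K′′(t) = 120*e^(t)/(16*e^(2*t) + 24*e^(t) + 9)

κ_2 = K′′(0) = 120/49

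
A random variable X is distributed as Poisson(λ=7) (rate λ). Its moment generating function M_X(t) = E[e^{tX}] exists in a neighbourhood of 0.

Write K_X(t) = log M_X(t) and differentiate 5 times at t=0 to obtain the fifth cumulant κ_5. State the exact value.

κ_5 = d^5K/dt^5 |_{t=0} = 7

M_X(t) = e^(7*e^(t) - 7)
K_X(t) = log M_X(t) = 7*e^(t) - 7
dK/dt = 7*e^(t)
d^2K/dt^2 = 7*e^(t)
d^3K/dt^3 = 7*e^(t)
d^4K/dt^4 = 7*e^(t)
d^5K/dt^5 = 7*e^(t)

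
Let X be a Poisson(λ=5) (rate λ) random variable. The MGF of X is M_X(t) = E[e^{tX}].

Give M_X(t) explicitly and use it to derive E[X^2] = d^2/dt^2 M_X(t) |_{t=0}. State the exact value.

M_X(t) = e^(5*e^(t) - 5)
M^(2)(t) = (25*e^(2*t)*e^(5*e^(t)) + 5*e^(t)*e^(5*e^(t)))*e^(-5)

E[X^2] = M^(2)(0) = 30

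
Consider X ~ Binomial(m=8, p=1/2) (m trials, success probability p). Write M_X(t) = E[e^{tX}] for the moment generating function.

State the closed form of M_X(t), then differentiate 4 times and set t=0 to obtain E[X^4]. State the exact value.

M_X(t) = (e^(t)/2 + 1/2)^8
M′(t) = e^(8*t)/32 + 7*e^(7*t)/32 + 21*e^(6*t)/32 + 35*e^(5*t)/32 + 35*e^(4*t)/32 + 21*e^(3*t)/32 + 7*e^(2*t)/32 + e^(t)/32
M′′(t) = e^(8*t)/4 + 49*e^(7*t)/32 + 63*e^(6*t)/16 + 175*e^(5*t)/32 + 35*e^(4*t)/8 + 63*e^(3*t)/32 + 7*e^(2*t)/16 + e^(t)/32
M′′′(t) = 2*e^(8*t) + 343*e^(7*t)/32 + 189*e^(6*t)/8 + 875*e^(5*t)/32 + 35*e^(4*t)/2 + 189*e^(3*t)/32 + 7*e^(2*t)/8 + e^(t)/32
M′′′′(t) = 16*e^(8*t) + 2401*e^(7*t)/32 + 567*e^(6*t)/4 + 4375*e^(5*t)/32 + 70*e^(4*t) + 567*e^(3*t)/32 + 7*e^(2*t)/4 + e^(t)/32

E[X^4] = M′′′′(0) = 459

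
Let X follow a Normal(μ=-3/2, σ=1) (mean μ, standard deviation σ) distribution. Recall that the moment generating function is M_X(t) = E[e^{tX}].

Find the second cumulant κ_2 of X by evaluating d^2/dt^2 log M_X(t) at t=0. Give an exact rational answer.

M_X(t) = e^(t^2/2 - 3*t/2)
K_X(t) = log M_X(t) = t^2/2 - 3*t/2
dK/dt = t - 3/2
d^2K/dt^2 = 1

κ_2 = d^2K/dt^2 |_{t=0} = 1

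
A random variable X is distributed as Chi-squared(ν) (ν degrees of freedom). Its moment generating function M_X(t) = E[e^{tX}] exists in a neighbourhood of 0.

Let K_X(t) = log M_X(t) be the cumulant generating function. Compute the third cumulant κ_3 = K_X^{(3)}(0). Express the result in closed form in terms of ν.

M_X(t) = (1 - 2*t)^(-ν/2)
K_X(t) = log M_X(t) = -ν*log(1 - 2*t)/2
D^3[K](t) = -8*ν/(8*t^3 - 12*t^2 + 6*t - 1)

κ_3 = D^3[K](0) = 8*ν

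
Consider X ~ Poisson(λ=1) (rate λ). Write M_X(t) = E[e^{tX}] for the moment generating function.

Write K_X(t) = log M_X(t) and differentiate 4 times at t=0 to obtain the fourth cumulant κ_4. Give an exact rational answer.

M_X(t) = e^(e^(t) - 1)
K_X(t) = log M_X(t) = e^(t) - 1
dK/dt = e^(t)
d^2K/dt^2 = e^(t)
d^3K/dt^3 = e^(t)
d^4K/dt^4 = e^(t)

κ_4 = d^4K/dt^4 |_{t=0} = 1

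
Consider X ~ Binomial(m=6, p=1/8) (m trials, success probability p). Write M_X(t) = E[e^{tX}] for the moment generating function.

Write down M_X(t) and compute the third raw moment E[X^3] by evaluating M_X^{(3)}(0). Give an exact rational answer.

E[X^3] = M′′′(0) = 153/64

M_X(t) = (e^(t)/8 + 7/8)^6
M′(t) = 3*e^(6*t)/131072 + 105*e^(5*t)/131072 + 735*e^(4*t)/65536 + 5145*e^(3*t)/65536 + 36015*e^(2*t)/131072 + 50421*e^(t)/131072
M′′(t) = 9*e^(6*t)/65536 + 525*e^(5*t)/131072 + 735*e^(4*t)/16384 + 15435*e^(3*t)/65536 + 36015*e^(2*t)/65536 + 50421*e^(t)/131072
M′′′(t) = 27*e^(6*t)/32768 + 2625*e^(5*t)/131072 + 735*e^(4*t)/4096 + 46305*e^(3*t)/65536 + 36015*e^(2*t)/32768 + 50421*e^(t)/131072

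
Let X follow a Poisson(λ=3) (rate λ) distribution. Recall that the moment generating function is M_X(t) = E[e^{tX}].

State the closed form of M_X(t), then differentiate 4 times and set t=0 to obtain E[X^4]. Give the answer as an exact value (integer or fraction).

M_X(t) = e^(3*e^(t) - 3)
M′(t) = 3*e^(-3)*e^(t)*e^(3*e^(t))
M′′(t) = (9*e^(2*t)*e^(3*e^(t)) + 3*e^(t)*e^(3*e^(t)))*e^(-3)
M′′′(t) = (27*e^(3*t)*e^(3*e^(t)) + 27*e^(2*t)*e^(3*e^(t)) + 3*e^(t)*e^(3*e^(t)))*e^(-3)
M′′′′(t) = (81*e^(4*t)*e^(3*e^(t)) + 162*e^(3*t)*e^(3*e^(t)) + 63*e^(2*t)*e^(3*e^(t)) + 3*e^(t)*e^(3*e^(t)))*e^(-3)

E[X^4] = M′′′′(0) = 309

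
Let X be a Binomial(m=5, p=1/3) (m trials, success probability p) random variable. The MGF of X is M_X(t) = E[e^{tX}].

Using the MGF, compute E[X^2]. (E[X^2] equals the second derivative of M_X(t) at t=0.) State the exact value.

M_X(t) = (e^(t)/3 + 2/3)^5
dM/dt = 5*e^(5*t)/243 + 40*e^(4*t)/243 + 40*e^(3*t)/81 + 160*e^(2*t)/243 + 80*e^(t)/243
d^2M/dt^2 = 25*e^(5*t)/243 + 160*e^(4*t)/243 + 40*e^(3*t)/27 + 320*e^(2*t)/243 + 80*e^(t)/243

E[X^2] = d^2M/dt^2 |_{t=0} = 35/9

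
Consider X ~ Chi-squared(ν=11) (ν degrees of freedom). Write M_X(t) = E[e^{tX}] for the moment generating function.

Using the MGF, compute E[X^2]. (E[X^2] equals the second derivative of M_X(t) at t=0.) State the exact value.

E[X^2] = M^(2)(0) = 143

M_X(t) = (1 - 2*t)^(-11/2)
M^(2)(t) = -143/(128*t^7*√(1 - 2*t) - 448*t^6*√(1 - 2*t) + 672*t^5*√(1 - 2*t) - 560*t^4*√(1 - 2*t) + 280*t^3*√(1 - 2*t) - 84*t^2*√(1 - 2*t) + 14*t*√(1 - 2*t) - √(1 - 2*t))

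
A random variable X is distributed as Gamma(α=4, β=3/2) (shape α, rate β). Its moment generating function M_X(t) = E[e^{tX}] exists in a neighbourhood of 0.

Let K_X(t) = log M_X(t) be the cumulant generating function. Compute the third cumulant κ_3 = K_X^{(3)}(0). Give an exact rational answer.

κ_3 = D^3[K](0) = 64/27

M_X(t) = 81/(16*(3/2 - t)^4)
K_X(t) = log M_X(t) = -4*log(3/2 - t) - 4*log(2) + 4*log(3)
D^3[K](t) = -64/(8*t^3 - 36*t^2 + 54*t - 27)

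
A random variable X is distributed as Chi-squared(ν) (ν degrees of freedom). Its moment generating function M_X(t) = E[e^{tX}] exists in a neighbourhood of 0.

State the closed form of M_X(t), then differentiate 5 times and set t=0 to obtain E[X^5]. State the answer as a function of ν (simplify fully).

E[X^5] = M′′′′′(0) = ν*(ν^4 + 20*ν^3 + 140*ν^2 + 400*ν + 384)

M_X(t) = (1 - 2*t)^(-ν/2)
M′(t) = -ν/(2*t*(1 - 2*t)^(ν/2) - (1 - 2*t)^(ν/2))
M′′(t) = (ν^2 + 2*ν)/(4*t^2*(1 - 2*t)^(ν/2) - 4*t*(1 - 2*t)^(ν/2) + (1 - 2*t)^(ν/2))
M′′′(t) = (-ν^3 - 6*ν^2 - 8*ν)/(8*t^3*(1 - 2*t)^(ν/2) - 12*t^2*(1 - 2*t)^(ν/2) + 6*t*(1 - 2*t)^(ν/2) - (1 - 2*t)^(ν/2))
M′′′′(t) = (ν^4 + 12*ν^3 + 44*ν^2 + 48*ν)/(16*t^4*(1 - 2*t)^(ν/2) - 32*t^3*(1 - 2*t)^(ν/2) + 24*t^2*(1 - 2*t)^(ν/2) - 8*t*(1 - 2*t)^(ν/2) + (1 - 2*t)^(ν/2))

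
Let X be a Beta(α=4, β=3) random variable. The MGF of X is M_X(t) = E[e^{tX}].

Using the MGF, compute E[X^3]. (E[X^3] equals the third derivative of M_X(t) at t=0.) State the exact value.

M_X(t) = ₁F₁(4; 7; t)
M^(3)(t) = 5*₁F₁(7; 10; t)/21

E[X^3] = M^(3)(0) = 5/21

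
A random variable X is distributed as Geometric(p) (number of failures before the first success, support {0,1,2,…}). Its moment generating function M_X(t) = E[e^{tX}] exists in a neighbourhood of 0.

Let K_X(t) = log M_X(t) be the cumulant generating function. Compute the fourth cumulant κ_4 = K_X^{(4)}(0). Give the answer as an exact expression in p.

κ_4 = K^(4)(0) = (-p^3 + 7*p^2 - 12*p + 6)/p^4

M_X(t) = p/(-(1 - p)*e^(t) + 1)
K_X(t) = log M_X(t) = log(p) - log(-(1 - p)*e^(t) + 1)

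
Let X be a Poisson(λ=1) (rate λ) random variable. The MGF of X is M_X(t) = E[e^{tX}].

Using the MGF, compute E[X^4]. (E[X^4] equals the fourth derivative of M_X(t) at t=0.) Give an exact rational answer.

M_X(t) = e^(e^(t) - 1)
D^4[M](t) = (e^(4*t)*e^(e^(t)) + 6*e^(3*t)*e^(e^(t)) + 7*e^(2*t)*e^(e^(t)) + e^(t)*e^(e^(t)))*e^(-1)

E[X^4] = D^4[M](0) = 15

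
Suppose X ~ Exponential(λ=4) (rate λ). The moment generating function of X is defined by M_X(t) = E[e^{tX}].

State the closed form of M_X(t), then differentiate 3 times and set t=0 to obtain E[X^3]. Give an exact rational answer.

M_X(t) = 4/(4 - t)
D^3[M](t) = 24/(t^4 - 16*t^3 + 96*t^2 - 256*t + 256)

E[X^3] = D^3[M](0) = 3/32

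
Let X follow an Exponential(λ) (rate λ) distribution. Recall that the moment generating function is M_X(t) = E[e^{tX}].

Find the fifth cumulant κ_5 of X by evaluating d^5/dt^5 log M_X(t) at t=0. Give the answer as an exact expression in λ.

M_X(t) = λ/(λ - t)
K_X(t) = log M_X(t) = log(λ) - log(λ - t)
K^(5)(t) = -24/(-λ^5 + 5*λ^4*t - 10*λ^3*t^2 + 10*λ^2*t^3 - 5*λ*t^4 + t^5)

κ_5 = K^(5)(0) = 24/λ^5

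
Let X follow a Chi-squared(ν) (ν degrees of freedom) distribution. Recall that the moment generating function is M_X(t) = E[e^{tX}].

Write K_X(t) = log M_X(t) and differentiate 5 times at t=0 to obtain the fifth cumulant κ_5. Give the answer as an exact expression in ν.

κ_5 = d^5K/dt^5 |_{t=0} = 384*ν

M_X(t) = (1 - 2*t)^(-ν/2)
K_X(t) = log M_X(t) = -ν*log(1 - 2*t)/2
dK/dt = -ν/(2*t - 1)
d^2K/dt^2 = 2*ν/(4*t^2 - 4*t + 1)
d^3K/dt^3 = -8*ν/(8*t^3 - 12*t^2 + 6*t - 1)
d^4K/dt^4 = 48*ν/(16*t^4 - 32*t^3 + 24*t^2 - 8*t + 1)
d^5K/dt^5 = -384*ν/(32*t^5 - 80*t^4 + 80*t^3 - 40*t^2 + 10*t - 1)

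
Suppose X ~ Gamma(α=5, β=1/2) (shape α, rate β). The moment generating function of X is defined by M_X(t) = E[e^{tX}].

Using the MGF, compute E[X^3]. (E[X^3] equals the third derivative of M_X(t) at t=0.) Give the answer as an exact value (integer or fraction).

M_X(t) = 1/(32*(1/2 - t)^5)
dM/dt = 10/(64*t^6 - 192*t^5 + 240*t^4 - 160*t^3 + 60*t^2 - 12*t + 1)
d^2M/dt^2 = -120/(128*t^7 - 448*t^6 + 672*t^5 - 560*t^4 + 280*t^3 - 84*t^2 + 14*t - 1)
d^3M/dt^3 = 1680/(256*t^8 - 1024*t^7 + 1792*t^6 - 1792*t^5 + 1120*t^4 - 448*t^3 + 112*t^2 - 16*t + 1)

E[X^3] = d^3M/dt^3 |_{t=0} = 1680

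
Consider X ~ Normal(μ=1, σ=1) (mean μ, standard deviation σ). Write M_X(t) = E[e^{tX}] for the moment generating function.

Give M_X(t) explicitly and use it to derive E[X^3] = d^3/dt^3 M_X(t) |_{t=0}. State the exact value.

E[X^3] = M′′′(0) = 4

M_X(t) = e^(t^2/2 + t)
M′(t) = t*e^(t)*e^(t^2/2) + e^(t)*e^(t^2/2)
M′′(t) = t^2*e^(t)*e^(t^2/2) + 2*t*e^(t)*e^(t^2/2) + 2*e^(t)*e^(t^2/2)
M′′′(t) = t^3*e^(t)*e^(t^2/2) + 3*t^2*e^(t)*e^(t^2/2) + 6*t*e^(t)*e^(t^2/2) + 4*e^(t)*e^(t^2/2)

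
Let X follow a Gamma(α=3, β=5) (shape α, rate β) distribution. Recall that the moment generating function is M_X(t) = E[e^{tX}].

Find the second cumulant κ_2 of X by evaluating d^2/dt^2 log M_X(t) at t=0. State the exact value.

M_X(t) = 125/(5 - t)^3
K_X(t) = log M_X(t) = -3*log(5 - t) + 3*log(5)
K^(2)(t) = 3/(t^2 - 10*t + 25)

κ_2 = K^(2)(0) = 3/25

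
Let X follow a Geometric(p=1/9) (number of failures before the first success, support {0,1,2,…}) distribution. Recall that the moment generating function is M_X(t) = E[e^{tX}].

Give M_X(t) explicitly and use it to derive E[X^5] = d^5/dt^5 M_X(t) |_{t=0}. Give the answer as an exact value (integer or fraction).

M_X(t) = 1/(9*(1 - 8*e^(t)/9))

E[X^5] = M^(5)(0) = 4993928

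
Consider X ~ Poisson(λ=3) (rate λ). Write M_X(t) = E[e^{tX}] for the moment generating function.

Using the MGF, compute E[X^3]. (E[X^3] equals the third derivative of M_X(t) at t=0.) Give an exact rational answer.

E[X^3] = d^3M/dt^3 |_{t=0} = 57

M_X(t) = e^(3*e^(t) - 3)
dM/dt = 3*e^(-3)*e^(t)*e^(3*e^(t))
d^2M/dt^2 = (9*e^(2*t)*e^(3*e^(t)) + 3*e^(t)*e^(3*e^(t)))*e^(-3)
d^3M/dt^3 = (27*e^(3*t)*e^(3*e^(t)) + 27*e^(2*t)*e^(3*e^(t)) + 3*e^(t)*e^(3*e^(t)))*e^(-3)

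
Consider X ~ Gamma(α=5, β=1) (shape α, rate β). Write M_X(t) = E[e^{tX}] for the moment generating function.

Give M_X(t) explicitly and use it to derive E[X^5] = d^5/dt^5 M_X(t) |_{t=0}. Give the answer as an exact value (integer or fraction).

E[X^5] = M^(5)(0) = 15120

M_X(t) = (1 - t)^(-5)
M^(5)(t) = 15120/(t^10 - 10*t^9 + 45*t^8 - 120*t^7 + 210*t^6 - 252*t^5 + 210*t^4 - 120*t^3 + 45*t^2 - 10*t + 1)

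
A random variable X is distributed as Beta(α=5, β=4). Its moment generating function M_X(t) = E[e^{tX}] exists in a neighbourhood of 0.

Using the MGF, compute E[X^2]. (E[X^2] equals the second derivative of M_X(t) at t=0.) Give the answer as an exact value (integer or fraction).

E[X^2] = d^2M/dt^2 |_{t=0} = 1/3

M_X(t) = ₁F₁(5; 9; t)
dM/dt = 5*₁F₁(6; 10; t)/9
d^2M/dt^2 = ₁F₁(7; 11; t)/3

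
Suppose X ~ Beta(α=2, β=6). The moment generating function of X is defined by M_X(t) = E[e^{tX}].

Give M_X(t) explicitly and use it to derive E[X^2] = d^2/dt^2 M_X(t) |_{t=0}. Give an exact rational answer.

M_X(t) = ₁F₁(2; 8; t)
dM/dt = ₁F₁(3; 9; t)/4
d^2M/dt^2 = ₁F₁(4; 10; t)/12

E[X^2] = d^2M/dt^2 |_{t=0} = 1/12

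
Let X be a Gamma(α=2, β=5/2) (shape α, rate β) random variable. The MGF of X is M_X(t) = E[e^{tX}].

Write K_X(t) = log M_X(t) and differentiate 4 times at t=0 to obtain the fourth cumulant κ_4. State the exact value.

M_X(t) = 25/(4*(5/2 - t)^2)
K_X(t) = log M_X(t) = -2*log(5/2 - t) - 2*log(2) + 2*log(5)
K′(t) = -4/(2*t - 5)
K′′(t) = 8/(4*t^2 - 20*t + 25)
K′′′(t) = -32/(8*t^3 - 60*t^2 + 150*t - 125)
K′′′′(t) = 192/(16*t^4 - 160*t^3 + 600*t^2 - 1000*t + 625)

κ_4 = K′′′′(0) = 192/625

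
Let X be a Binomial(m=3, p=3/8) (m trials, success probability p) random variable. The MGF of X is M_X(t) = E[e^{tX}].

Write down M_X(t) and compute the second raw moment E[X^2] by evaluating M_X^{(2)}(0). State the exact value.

E[X^2] = M′′(0) = 63/32

M_X(t) = (3*e^(t)/8 + 5/8)^3
M′(t) = 81*e^(3*t)/512 + 135*e^(2*t)/256 + 225*e^(t)/512
M′′(t) = 243*e^(3*t)/512 + 135*e^(2*t)/128 + 225*e^(t)/512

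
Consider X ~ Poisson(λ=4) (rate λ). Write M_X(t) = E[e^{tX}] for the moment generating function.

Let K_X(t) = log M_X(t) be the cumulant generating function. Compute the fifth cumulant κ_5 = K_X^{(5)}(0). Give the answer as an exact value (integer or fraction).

κ_5 = K^(5)(0) = 4

M_X(t) = e^(4*e^(t) - 4)
K_X(t) = log M_X(t) = 4*e^(t) - 4
K^(5)(t) = 4*e^(t)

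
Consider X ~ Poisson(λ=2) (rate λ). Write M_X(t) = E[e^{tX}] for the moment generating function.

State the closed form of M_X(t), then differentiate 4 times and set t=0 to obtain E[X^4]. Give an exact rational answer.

E[X^4] = M^(4)(0) = 94

M_X(t) = e^(2*e^(t) - 2)
M^(4)(t) = (16*e^(4*t)*e^(2*e^(t)) + 48*e^(3*t)*e^(2*e^(t)) + 28*e^(2*t)*e^(2*e^(t)) + 2*e^(t)*e^(2*e^(t)))*e^(-2)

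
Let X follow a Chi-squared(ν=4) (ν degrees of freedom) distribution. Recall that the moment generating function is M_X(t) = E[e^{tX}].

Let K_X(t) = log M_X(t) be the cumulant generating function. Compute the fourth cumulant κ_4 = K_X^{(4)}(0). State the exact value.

κ_4 = D^4[K](0) = 192

M_X(t) = (1 - 2*t)^(-2)
K_X(t) = log M_X(t) = -2*log(1 - 2*t)
D^4[K](t) = 192/(16*t^4 - 32*t^3 + 24*t^2 - 8*t + 1)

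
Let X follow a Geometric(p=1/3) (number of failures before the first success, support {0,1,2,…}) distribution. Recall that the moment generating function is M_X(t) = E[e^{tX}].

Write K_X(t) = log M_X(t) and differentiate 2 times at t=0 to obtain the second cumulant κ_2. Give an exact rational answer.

κ_2 = K^(2)(0) = 6

M_X(t) = 1/(3*(1 - 2*e^(t)/3))
K_X(t) = log M_X(t) = -log(1 - 2*e^(t)/3) - log(3)
K^(2)(t) = 6*e^(t)/(4*e^(2*t) - 12*e^(t) + 9)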